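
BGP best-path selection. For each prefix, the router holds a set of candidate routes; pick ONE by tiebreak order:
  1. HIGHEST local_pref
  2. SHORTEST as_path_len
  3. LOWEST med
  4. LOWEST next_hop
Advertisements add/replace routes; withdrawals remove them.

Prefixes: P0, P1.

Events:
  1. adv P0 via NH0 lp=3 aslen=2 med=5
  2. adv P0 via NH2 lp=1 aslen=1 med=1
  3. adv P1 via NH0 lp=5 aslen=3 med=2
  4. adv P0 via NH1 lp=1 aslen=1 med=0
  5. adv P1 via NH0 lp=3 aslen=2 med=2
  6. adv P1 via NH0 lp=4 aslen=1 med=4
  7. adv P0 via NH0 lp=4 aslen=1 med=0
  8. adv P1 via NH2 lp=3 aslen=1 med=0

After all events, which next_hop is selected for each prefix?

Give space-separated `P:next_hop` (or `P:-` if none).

Answer: P0:NH0 P1:NH0

Derivation:
Op 1: best P0=NH0 P1=-
Op 2: best P0=NH0 P1=-
Op 3: best P0=NH0 P1=NH0
Op 4: best P0=NH0 P1=NH0
Op 5: best P0=NH0 P1=NH0
Op 6: best P0=NH0 P1=NH0
Op 7: best P0=NH0 P1=NH0
Op 8: best P0=NH0 P1=NH0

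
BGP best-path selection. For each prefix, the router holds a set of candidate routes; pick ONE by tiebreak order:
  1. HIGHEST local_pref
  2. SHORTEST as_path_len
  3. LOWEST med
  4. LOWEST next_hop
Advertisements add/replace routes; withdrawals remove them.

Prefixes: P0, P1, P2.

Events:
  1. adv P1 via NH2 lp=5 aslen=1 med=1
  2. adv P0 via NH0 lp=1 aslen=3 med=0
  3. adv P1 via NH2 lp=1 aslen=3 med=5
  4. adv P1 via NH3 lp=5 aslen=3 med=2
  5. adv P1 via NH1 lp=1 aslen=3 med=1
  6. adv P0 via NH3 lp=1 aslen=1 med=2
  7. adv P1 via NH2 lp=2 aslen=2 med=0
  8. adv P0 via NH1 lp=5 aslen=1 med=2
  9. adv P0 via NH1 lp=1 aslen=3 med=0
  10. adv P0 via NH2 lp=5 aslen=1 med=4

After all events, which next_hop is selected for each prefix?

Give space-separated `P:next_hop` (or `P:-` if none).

Answer: P0:NH2 P1:NH3 P2:-

Derivation:
Op 1: best P0=- P1=NH2 P2=-
Op 2: best P0=NH0 P1=NH2 P2=-
Op 3: best P0=NH0 P1=NH2 P2=-
Op 4: best P0=NH0 P1=NH3 P2=-
Op 5: best P0=NH0 P1=NH3 P2=-
Op 6: best P0=NH3 P1=NH3 P2=-
Op 7: best P0=NH3 P1=NH3 P2=-
Op 8: best P0=NH1 P1=NH3 P2=-
Op 9: best P0=NH3 P1=NH3 P2=-
Op 10: best P0=NH2 P1=NH3 P2=-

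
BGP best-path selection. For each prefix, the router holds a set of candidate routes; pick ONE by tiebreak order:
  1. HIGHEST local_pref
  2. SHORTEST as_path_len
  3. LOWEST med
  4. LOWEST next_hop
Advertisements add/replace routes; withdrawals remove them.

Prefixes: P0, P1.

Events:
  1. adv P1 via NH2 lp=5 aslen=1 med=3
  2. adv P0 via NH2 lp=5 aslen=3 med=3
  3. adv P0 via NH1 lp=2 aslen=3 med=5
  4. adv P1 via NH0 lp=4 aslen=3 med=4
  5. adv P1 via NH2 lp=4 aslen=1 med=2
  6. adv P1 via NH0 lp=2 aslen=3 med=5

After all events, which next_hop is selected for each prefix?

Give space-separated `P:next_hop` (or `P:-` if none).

Op 1: best P0=- P1=NH2
Op 2: best P0=NH2 P1=NH2
Op 3: best P0=NH2 P1=NH2
Op 4: best P0=NH2 P1=NH2
Op 5: best P0=NH2 P1=NH2
Op 6: best P0=NH2 P1=NH2

Answer: P0:NH2 P1:NH2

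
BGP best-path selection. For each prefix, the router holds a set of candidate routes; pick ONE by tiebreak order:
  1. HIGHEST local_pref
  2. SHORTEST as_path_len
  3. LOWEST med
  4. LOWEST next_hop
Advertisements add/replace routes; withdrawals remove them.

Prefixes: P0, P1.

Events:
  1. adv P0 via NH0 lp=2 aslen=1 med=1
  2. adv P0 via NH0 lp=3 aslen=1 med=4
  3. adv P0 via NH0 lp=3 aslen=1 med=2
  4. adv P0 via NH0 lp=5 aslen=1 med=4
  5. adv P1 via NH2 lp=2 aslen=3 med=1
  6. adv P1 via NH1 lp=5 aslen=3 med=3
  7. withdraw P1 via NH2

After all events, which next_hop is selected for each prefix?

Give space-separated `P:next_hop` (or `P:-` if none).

Answer: P0:NH0 P1:NH1

Derivation:
Op 1: best P0=NH0 P1=-
Op 2: best P0=NH0 P1=-
Op 3: best P0=NH0 P1=-
Op 4: best P0=NH0 P1=-
Op 5: best P0=NH0 P1=NH2
Op 6: best P0=NH0 P1=NH1
Op 7: best P0=NH0 P1=NH1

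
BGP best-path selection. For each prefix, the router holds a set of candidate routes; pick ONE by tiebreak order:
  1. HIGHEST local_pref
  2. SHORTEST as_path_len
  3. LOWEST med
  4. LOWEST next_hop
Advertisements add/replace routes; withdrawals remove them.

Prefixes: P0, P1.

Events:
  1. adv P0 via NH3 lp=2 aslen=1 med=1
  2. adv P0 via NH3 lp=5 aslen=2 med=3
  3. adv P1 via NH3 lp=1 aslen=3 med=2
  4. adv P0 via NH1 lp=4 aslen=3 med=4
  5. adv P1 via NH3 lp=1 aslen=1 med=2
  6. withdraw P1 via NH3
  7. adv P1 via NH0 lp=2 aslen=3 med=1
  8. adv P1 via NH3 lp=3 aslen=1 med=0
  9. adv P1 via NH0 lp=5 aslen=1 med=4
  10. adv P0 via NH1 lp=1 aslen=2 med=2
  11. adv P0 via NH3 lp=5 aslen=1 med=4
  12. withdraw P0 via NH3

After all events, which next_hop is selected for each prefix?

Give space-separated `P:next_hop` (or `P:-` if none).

Op 1: best P0=NH3 P1=-
Op 2: best P0=NH3 P1=-
Op 3: best P0=NH3 P1=NH3
Op 4: best P0=NH3 P1=NH3
Op 5: best P0=NH3 P1=NH3
Op 6: best P0=NH3 P1=-
Op 7: best P0=NH3 P1=NH0
Op 8: best P0=NH3 P1=NH3
Op 9: best P0=NH3 P1=NH0
Op 10: best P0=NH3 P1=NH0
Op 11: best P0=NH3 P1=NH0
Op 12: best P0=NH1 P1=NH0

Answer: P0:NH1 P1:NH0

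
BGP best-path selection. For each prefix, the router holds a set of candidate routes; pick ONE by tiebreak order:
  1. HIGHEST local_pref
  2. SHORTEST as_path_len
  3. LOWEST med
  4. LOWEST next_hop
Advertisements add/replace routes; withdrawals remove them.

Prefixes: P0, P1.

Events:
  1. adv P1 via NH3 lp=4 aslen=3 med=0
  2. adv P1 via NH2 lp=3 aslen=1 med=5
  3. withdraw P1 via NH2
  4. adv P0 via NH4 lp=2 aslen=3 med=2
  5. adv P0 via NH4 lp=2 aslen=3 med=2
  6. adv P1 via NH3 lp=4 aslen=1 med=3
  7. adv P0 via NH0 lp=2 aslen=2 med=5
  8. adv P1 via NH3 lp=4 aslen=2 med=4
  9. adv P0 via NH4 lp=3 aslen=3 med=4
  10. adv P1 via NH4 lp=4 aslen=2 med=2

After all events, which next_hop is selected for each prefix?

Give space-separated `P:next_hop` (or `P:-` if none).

Answer: P0:NH4 P1:NH4

Derivation:
Op 1: best P0=- P1=NH3
Op 2: best P0=- P1=NH3
Op 3: best P0=- P1=NH3
Op 4: best P0=NH4 P1=NH3
Op 5: best P0=NH4 P1=NH3
Op 6: best P0=NH4 P1=NH3
Op 7: best P0=NH0 P1=NH3
Op 8: best P0=NH0 P1=NH3
Op 9: best P0=NH4 P1=NH3
Op 10: best P0=NH4 P1=NH4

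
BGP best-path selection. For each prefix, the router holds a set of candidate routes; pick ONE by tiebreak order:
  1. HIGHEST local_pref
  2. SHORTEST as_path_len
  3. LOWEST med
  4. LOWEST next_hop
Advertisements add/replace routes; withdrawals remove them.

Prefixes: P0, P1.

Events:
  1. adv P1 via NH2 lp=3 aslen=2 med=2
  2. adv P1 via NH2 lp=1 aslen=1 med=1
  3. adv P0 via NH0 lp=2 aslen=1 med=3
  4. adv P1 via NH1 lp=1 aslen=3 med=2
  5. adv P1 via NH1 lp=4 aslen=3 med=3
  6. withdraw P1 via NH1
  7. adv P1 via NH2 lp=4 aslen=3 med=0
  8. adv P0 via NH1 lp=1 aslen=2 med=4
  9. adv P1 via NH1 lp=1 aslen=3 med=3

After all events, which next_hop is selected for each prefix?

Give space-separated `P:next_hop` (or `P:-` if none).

Answer: P0:NH0 P1:NH2

Derivation:
Op 1: best P0=- P1=NH2
Op 2: best P0=- P1=NH2
Op 3: best P0=NH0 P1=NH2
Op 4: best P0=NH0 P1=NH2
Op 5: best P0=NH0 P1=NH1
Op 6: best P0=NH0 P1=NH2
Op 7: best P0=NH0 P1=NH2
Op 8: best P0=NH0 P1=NH2
Op 9: best P0=NH0 P1=NH2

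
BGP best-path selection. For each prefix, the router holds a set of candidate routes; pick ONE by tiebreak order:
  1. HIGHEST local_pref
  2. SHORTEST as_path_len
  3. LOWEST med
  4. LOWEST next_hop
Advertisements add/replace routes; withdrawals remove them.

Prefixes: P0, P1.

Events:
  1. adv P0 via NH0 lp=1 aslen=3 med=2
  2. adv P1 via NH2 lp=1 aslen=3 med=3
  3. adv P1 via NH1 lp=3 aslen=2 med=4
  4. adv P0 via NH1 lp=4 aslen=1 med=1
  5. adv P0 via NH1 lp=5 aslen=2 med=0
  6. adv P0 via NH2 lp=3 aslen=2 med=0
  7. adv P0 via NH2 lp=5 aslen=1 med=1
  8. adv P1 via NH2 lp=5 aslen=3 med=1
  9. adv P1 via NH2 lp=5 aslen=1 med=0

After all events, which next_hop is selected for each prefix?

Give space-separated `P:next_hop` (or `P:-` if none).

Op 1: best P0=NH0 P1=-
Op 2: best P0=NH0 P1=NH2
Op 3: best P0=NH0 P1=NH1
Op 4: best P0=NH1 P1=NH1
Op 5: best P0=NH1 P1=NH1
Op 6: best P0=NH1 P1=NH1
Op 7: best P0=NH2 P1=NH1
Op 8: best P0=NH2 P1=NH2
Op 9: best P0=NH2 P1=NH2

Answer: P0:NH2 P1:NH2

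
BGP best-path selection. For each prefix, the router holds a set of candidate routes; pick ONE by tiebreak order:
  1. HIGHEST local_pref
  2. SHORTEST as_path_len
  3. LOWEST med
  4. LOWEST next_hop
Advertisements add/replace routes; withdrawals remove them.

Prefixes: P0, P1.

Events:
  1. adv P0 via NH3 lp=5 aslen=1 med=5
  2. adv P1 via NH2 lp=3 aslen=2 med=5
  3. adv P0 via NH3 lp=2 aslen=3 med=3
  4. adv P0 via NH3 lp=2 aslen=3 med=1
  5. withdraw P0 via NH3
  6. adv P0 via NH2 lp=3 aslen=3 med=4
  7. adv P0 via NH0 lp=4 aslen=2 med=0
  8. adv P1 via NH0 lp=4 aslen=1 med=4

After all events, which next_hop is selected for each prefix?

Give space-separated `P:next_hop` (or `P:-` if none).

Op 1: best P0=NH3 P1=-
Op 2: best P0=NH3 P1=NH2
Op 3: best P0=NH3 P1=NH2
Op 4: best P0=NH3 P1=NH2
Op 5: best P0=- P1=NH2
Op 6: best P0=NH2 P1=NH2
Op 7: best P0=NH0 P1=NH2
Op 8: best P0=NH0 P1=NH0

Answer: P0:NH0 P1:NH0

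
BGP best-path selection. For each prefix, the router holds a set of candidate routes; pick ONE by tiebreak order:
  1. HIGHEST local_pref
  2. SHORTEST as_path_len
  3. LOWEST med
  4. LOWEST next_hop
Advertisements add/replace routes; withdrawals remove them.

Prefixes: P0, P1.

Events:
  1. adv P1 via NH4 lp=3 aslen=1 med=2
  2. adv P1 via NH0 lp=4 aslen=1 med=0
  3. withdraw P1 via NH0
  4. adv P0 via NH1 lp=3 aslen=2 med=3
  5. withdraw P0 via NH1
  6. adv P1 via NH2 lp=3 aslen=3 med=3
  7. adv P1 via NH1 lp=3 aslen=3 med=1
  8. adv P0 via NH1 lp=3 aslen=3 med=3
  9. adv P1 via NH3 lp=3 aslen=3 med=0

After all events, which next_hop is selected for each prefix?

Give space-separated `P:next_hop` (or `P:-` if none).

Answer: P0:NH1 P1:NH4

Derivation:
Op 1: best P0=- P1=NH4
Op 2: best P0=- P1=NH0
Op 3: best P0=- P1=NH4
Op 4: best P0=NH1 P1=NH4
Op 5: best P0=- P1=NH4
Op 6: best P0=- P1=NH4
Op 7: best P0=- P1=NH4
Op 8: best P0=NH1 P1=NH4
Op 9: best P0=NH1 P1=NH4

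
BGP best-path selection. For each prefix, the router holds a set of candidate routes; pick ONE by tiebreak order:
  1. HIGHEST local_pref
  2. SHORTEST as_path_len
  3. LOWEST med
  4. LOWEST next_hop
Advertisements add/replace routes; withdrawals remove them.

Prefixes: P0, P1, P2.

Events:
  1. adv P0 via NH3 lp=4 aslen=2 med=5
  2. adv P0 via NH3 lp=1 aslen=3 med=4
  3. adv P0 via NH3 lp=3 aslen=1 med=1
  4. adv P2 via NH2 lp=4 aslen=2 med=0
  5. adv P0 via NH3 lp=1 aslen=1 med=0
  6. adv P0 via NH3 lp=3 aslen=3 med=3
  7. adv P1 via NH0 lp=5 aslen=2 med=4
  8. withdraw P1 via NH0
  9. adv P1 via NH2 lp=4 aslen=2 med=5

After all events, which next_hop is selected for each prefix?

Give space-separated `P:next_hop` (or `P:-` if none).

Answer: P0:NH3 P1:NH2 P2:NH2

Derivation:
Op 1: best P0=NH3 P1=- P2=-
Op 2: best P0=NH3 P1=- P2=-
Op 3: best P0=NH3 P1=- P2=-
Op 4: best P0=NH3 P1=- P2=NH2
Op 5: best P0=NH3 P1=- P2=NH2
Op 6: best P0=NH3 P1=- P2=NH2
Op 7: best P0=NH3 P1=NH0 P2=NH2
Op 8: best P0=NH3 P1=- P2=NH2
Op 9: best P0=NH3 P1=NH2 P2=NH2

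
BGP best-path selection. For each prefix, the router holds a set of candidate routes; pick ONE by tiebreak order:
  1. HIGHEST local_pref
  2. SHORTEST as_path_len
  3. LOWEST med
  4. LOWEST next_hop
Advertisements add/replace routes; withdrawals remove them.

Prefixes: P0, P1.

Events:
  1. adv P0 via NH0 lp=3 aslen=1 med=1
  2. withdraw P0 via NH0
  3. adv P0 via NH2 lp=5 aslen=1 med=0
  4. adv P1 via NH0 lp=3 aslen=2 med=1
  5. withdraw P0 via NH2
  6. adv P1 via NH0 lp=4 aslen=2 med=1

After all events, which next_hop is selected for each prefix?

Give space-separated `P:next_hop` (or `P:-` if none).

Answer: P0:- P1:NH0

Derivation:
Op 1: best P0=NH0 P1=-
Op 2: best P0=- P1=-
Op 3: best P0=NH2 P1=-
Op 4: best P0=NH2 P1=NH0
Op 5: best P0=- P1=NH0
Op 6: best P0=- P1=NH0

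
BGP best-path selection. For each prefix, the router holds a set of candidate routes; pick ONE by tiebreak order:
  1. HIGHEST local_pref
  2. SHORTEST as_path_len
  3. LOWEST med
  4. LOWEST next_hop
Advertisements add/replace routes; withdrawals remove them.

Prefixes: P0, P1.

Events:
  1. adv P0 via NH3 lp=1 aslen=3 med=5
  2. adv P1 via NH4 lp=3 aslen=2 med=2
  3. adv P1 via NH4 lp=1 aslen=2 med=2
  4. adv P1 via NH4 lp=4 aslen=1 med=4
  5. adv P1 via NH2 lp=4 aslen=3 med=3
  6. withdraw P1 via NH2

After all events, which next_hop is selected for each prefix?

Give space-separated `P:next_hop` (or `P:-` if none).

Answer: P0:NH3 P1:NH4

Derivation:
Op 1: best P0=NH3 P1=-
Op 2: best P0=NH3 P1=NH4
Op 3: best P0=NH3 P1=NH4
Op 4: best P0=NH3 P1=NH4
Op 5: best P0=NH3 P1=NH4
Op 6: best P0=NH3 P1=NH4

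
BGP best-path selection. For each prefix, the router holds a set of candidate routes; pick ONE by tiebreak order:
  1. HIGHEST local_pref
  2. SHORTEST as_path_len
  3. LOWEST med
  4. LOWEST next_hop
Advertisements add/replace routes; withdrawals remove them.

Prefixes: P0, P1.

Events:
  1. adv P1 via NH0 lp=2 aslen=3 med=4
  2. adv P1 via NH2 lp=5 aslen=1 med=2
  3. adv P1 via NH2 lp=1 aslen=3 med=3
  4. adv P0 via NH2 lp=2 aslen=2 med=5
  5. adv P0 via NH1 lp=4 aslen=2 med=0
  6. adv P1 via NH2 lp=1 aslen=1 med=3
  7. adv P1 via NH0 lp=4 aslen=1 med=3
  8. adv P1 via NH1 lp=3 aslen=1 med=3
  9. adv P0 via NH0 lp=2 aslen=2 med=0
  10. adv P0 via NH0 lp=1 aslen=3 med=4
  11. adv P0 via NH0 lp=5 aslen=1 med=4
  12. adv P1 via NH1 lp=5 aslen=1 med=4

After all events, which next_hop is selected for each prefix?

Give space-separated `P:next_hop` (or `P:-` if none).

Op 1: best P0=- P1=NH0
Op 2: best P0=- P1=NH2
Op 3: best P0=- P1=NH0
Op 4: best P0=NH2 P1=NH0
Op 5: best P0=NH1 P1=NH0
Op 6: best P0=NH1 P1=NH0
Op 7: best P0=NH1 P1=NH0
Op 8: best P0=NH1 P1=NH0
Op 9: best P0=NH1 P1=NH0
Op 10: best P0=NH1 P1=NH0
Op 11: best P0=NH0 P1=NH0
Op 12: best P0=NH0 P1=NH1

Answer: P0:NH0 P1:NH1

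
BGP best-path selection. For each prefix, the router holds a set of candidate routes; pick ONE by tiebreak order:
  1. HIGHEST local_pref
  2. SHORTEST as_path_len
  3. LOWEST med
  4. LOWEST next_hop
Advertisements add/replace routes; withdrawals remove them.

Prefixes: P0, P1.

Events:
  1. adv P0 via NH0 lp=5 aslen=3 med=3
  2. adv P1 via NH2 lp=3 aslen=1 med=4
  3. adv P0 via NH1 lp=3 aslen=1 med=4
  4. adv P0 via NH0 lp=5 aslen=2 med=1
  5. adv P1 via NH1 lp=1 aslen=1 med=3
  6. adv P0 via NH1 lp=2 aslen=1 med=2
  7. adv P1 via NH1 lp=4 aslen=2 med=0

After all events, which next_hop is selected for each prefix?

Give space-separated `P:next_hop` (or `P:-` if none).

Op 1: best P0=NH0 P1=-
Op 2: best P0=NH0 P1=NH2
Op 3: best P0=NH0 P1=NH2
Op 4: best P0=NH0 P1=NH2
Op 5: best P0=NH0 P1=NH2
Op 6: best P0=NH0 P1=NH2
Op 7: best P0=NH0 P1=NH1

Answer: P0:NH0 P1:NH1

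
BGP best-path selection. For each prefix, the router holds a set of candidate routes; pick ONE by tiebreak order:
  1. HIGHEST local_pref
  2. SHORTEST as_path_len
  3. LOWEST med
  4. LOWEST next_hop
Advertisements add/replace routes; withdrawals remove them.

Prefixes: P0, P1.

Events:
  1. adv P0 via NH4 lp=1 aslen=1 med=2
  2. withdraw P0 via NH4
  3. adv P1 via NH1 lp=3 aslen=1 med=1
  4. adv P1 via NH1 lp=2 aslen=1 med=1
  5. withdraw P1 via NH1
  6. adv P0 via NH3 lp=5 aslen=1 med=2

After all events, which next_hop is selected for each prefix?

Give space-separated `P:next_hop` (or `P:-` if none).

Answer: P0:NH3 P1:-

Derivation:
Op 1: best P0=NH4 P1=-
Op 2: best P0=- P1=-
Op 3: best P0=- P1=NH1
Op 4: best P0=- P1=NH1
Op 5: best P0=- P1=-
Op 6: best P0=NH3 P1=-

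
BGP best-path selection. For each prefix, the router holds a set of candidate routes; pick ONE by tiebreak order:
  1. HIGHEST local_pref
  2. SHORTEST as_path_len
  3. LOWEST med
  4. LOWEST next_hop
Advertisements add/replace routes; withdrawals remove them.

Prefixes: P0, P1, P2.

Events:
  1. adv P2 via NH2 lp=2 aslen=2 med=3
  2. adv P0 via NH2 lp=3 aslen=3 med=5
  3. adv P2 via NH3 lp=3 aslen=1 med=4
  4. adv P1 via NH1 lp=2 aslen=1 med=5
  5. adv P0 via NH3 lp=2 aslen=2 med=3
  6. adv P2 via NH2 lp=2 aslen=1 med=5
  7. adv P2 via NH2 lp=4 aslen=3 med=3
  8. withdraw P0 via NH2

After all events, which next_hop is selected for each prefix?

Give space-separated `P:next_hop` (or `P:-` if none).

Answer: P0:NH3 P1:NH1 P2:NH2

Derivation:
Op 1: best P0=- P1=- P2=NH2
Op 2: best P0=NH2 P1=- P2=NH2
Op 3: best P0=NH2 P1=- P2=NH3
Op 4: best P0=NH2 P1=NH1 P2=NH3
Op 5: best P0=NH2 P1=NH1 P2=NH3
Op 6: best P0=NH2 P1=NH1 P2=NH3
Op 7: best P0=NH2 P1=NH1 P2=NH2
Op 8: best P0=NH3 P1=NH1 P2=NH2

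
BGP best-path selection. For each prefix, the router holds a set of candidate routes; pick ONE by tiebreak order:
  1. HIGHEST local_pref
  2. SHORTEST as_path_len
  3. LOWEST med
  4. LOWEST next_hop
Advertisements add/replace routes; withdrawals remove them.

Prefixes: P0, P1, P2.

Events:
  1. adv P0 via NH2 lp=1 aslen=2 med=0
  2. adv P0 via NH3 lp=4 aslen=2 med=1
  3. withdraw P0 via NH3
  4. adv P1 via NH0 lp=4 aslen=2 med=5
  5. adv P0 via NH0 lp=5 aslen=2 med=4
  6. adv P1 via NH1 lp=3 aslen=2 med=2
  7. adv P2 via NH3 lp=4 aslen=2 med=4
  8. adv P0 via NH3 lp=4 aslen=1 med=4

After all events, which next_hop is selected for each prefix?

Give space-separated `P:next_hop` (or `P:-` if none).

Op 1: best P0=NH2 P1=- P2=-
Op 2: best P0=NH3 P1=- P2=-
Op 3: best P0=NH2 P1=- P2=-
Op 4: best P0=NH2 P1=NH0 P2=-
Op 5: best P0=NH0 P1=NH0 P2=-
Op 6: best P0=NH0 P1=NH0 P2=-
Op 7: best P0=NH0 P1=NH0 P2=NH3
Op 8: best P0=NH0 P1=NH0 P2=NH3

Answer: P0:NH0 P1:NH0 P2:NH3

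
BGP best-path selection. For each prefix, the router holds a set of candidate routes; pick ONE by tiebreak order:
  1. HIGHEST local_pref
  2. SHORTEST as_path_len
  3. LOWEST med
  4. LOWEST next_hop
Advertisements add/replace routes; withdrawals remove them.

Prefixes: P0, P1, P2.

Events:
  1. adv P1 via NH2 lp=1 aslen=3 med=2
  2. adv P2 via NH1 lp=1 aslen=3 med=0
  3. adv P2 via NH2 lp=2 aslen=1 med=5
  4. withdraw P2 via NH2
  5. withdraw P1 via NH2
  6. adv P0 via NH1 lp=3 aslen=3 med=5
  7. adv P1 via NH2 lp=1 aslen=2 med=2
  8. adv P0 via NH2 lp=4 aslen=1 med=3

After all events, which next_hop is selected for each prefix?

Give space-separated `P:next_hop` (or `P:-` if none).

Answer: P0:NH2 P1:NH2 P2:NH1

Derivation:
Op 1: best P0=- P1=NH2 P2=-
Op 2: best P0=- P1=NH2 P2=NH1
Op 3: best P0=- P1=NH2 P2=NH2
Op 4: best P0=- P1=NH2 P2=NH1
Op 5: best P0=- P1=- P2=NH1
Op 6: best P0=NH1 P1=- P2=NH1
Op 7: best P0=NH1 P1=NH2 P2=NH1
Op 8: best P0=NH2 P1=NH2 P2=NH1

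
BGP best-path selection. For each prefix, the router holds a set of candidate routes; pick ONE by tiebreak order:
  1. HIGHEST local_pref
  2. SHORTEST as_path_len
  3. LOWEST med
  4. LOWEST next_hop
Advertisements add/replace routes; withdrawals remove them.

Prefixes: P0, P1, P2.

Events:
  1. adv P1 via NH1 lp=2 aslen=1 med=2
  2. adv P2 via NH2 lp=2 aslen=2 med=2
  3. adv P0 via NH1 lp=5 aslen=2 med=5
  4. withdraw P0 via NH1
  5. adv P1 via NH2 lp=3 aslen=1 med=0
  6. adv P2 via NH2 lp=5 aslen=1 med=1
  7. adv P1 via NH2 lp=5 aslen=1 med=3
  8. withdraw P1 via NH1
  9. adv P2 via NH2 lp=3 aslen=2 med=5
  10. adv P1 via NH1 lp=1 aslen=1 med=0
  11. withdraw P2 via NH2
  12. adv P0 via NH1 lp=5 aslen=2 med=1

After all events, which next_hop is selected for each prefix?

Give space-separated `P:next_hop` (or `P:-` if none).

Op 1: best P0=- P1=NH1 P2=-
Op 2: best P0=- P1=NH1 P2=NH2
Op 3: best P0=NH1 P1=NH1 P2=NH2
Op 4: best P0=- P1=NH1 P2=NH2
Op 5: best P0=- P1=NH2 P2=NH2
Op 6: best P0=- P1=NH2 P2=NH2
Op 7: best P0=- P1=NH2 P2=NH2
Op 8: best P0=- P1=NH2 P2=NH2
Op 9: best P0=- P1=NH2 P2=NH2
Op 10: best P0=- P1=NH2 P2=NH2
Op 11: best P0=- P1=NH2 P2=-
Op 12: best P0=NH1 P1=NH2 P2=-

Answer: P0:NH1 P1:NH2 P2:-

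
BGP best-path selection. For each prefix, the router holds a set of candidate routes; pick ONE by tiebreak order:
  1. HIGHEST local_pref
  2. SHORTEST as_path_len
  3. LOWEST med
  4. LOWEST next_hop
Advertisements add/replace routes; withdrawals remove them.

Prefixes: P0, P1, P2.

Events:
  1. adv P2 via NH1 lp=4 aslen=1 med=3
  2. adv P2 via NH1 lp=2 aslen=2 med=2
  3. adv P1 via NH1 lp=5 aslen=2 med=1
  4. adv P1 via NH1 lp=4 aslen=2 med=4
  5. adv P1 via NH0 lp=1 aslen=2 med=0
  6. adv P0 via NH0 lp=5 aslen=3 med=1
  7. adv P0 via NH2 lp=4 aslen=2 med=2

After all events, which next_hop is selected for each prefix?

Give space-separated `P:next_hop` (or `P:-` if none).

Answer: P0:NH0 P1:NH1 P2:NH1

Derivation:
Op 1: best P0=- P1=- P2=NH1
Op 2: best P0=- P1=- P2=NH1
Op 3: best P0=- P1=NH1 P2=NH1
Op 4: best P0=- P1=NH1 P2=NH1
Op 5: best P0=- P1=NH1 P2=NH1
Op 6: best P0=NH0 P1=NH1 P2=NH1
Op 7: best P0=NH0 P1=NH1 P2=NH1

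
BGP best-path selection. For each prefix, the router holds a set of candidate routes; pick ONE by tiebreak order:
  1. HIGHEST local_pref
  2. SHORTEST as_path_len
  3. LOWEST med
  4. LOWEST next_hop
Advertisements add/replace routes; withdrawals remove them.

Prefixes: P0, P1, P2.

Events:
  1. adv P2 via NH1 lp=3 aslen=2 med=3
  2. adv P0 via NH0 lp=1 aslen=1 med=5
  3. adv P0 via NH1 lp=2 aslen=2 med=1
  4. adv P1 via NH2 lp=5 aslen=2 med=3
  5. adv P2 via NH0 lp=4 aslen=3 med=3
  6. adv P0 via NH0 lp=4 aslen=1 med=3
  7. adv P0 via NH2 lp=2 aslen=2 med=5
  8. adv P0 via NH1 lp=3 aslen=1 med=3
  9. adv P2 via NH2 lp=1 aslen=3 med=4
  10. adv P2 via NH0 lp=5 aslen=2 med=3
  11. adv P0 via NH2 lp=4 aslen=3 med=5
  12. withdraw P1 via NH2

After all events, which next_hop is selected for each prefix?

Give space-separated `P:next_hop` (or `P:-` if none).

Op 1: best P0=- P1=- P2=NH1
Op 2: best P0=NH0 P1=- P2=NH1
Op 3: best P0=NH1 P1=- P2=NH1
Op 4: best P0=NH1 P1=NH2 P2=NH1
Op 5: best P0=NH1 P1=NH2 P2=NH0
Op 6: best P0=NH0 P1=NH2 P2=NH0
Op 7: best P0=NH0 P1=NH2 P2=NH0
Op 8: best P0=NH0 P1=NH2 P2=NH0
Op 9: best P0=NH0 P1=NH2 P2=NH0
Op 10: best P0=NH0 P1=NH2 P2=NH0
Op 11: best P0=NH0 P1=NH2 P2=NH0
Op 12: best P0=NH0 P1=- P2=NH0

Answer: P0:NH0 P1:- P2:NH0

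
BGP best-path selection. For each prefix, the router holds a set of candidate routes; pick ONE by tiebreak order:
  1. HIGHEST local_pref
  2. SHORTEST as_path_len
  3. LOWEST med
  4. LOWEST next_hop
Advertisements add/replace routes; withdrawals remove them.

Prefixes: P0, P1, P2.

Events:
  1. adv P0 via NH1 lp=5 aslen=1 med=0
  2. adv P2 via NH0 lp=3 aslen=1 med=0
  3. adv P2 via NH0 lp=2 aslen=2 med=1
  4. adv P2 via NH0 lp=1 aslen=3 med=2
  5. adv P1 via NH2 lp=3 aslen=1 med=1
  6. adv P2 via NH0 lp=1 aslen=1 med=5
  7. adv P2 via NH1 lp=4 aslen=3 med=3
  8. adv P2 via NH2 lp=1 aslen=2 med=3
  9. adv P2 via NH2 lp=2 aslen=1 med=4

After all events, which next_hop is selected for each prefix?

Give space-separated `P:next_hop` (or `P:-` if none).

Answer: P0:NH1 P1:NH2 P2:NH1

Derivation:
Op 1: best P0=NH1 P1=- P2=-
Op 2: best P0=NH1 P1=- P2=NH0
Op 3: best P0=NH1 P1=- P2=NH0
Op 4: best P0=NH1 P1=- P2=NH0
Op 5: best P0=NH1 P1=NH2 P2=NH0
Op 6: best P0=NH1 P1=NH2 P2=NH0
Op 7: best P0=NH1 P1=NH2 P2=NH1
Op 8: best P0=NH1 P1=NH2 P2=NH1
Op 9: best P0=NH1 P1=NH2 P2=NH1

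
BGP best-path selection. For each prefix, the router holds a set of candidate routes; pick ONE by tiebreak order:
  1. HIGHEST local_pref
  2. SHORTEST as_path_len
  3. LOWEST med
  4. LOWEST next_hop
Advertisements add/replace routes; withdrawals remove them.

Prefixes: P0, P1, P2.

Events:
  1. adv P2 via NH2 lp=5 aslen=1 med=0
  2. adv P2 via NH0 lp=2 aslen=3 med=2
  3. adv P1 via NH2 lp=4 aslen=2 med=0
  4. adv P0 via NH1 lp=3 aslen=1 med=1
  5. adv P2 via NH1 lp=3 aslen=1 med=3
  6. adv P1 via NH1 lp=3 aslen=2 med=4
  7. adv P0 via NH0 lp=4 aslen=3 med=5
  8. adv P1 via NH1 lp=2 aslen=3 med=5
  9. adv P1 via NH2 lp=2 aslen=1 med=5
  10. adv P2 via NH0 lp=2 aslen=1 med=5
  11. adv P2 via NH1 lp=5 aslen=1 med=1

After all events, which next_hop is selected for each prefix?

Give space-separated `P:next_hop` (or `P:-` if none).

Answer: P0:NH0 P1:NH2 P2:NH2

Derivation:
Op 1: best P0=- P1=- P2=NH2
Op 2: best P0=- P1=- P2=NH2
Op 3: best P0=- P1=NH2 P2=NH2
Op 4: best P0=NH1 P1=NH2 P2=NH2
Op 5: best P0=NH1 P1=NH2 P2=NH2
Op 6: best P0=NH1 P1=NH2 P2=NH2
Op 7: best P0=NH0 P1=NH2 P2=NH2
Op 8: best P0=NH0 P1=NH2 P2=NH2
Op 9: best P0=NH0 P1=NH2 P2=NH2
Op 10: best P0=NH0 P1=NH2 P2=NH2
Op 11: best P0=NH0 P1=NH2 P2=NH2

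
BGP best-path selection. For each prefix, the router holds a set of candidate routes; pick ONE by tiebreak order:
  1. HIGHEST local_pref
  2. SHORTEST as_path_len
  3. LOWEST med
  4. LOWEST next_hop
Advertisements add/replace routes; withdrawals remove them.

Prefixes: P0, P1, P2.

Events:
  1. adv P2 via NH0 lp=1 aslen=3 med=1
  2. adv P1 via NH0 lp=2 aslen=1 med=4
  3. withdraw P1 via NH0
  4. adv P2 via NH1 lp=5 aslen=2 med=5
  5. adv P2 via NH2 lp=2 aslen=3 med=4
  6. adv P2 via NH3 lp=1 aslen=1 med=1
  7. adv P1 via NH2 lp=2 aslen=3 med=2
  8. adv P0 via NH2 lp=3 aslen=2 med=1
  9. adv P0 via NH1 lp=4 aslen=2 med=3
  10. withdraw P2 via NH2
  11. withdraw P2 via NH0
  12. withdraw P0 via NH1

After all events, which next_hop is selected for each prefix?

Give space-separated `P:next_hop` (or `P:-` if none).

Answer: P0:NH2 P1:NH2 P2:NH1

Derivation:
Op 1: best P0=- P1=- P2=NH0
Op 2: best P0=- P1=NH0 P2=NH0
Op 3: best P0=- P1=- P2=NH0
Op 4: best P0=- P1=- P2=NH1
Op 5: best P0=- P1=- P2=NH1
Op 6: best P0=- P1=- P2=NH1
Op 7: best P0=- P1=NH2 P2=NH1
Op 8: best P0=NH2 P1=NH2 P2=NH1
Op 9: best P0=NH1 P1=NH2 P2=NH1
Op 10: best P0=NH1 P1=NH2 P2=NH1
Op 11: best P0=NH1 P1=NH2 P2=NH1
Op 12: best P0=NH2 P1=NH2 P2=NH1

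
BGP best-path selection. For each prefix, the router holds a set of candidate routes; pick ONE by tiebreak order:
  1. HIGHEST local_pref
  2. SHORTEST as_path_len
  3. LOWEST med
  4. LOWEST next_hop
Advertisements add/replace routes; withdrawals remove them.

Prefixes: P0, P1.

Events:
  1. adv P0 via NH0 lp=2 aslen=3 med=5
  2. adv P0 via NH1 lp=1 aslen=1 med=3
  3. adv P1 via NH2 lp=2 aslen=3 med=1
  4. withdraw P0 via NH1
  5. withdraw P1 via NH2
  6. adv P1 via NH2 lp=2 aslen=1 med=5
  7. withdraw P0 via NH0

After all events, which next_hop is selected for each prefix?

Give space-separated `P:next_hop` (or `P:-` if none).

Op 1: best P0=NH0 P1=-
Op 2: best P0=NH0 P1=-
Op 3: best P0=NH0 P1=NH2
Op 4: best P0=NH0 P1=NH2
Op 5: best P0=NH0 P1=-
Op 6: best P0=NH0 P1=NH2
Op 7: best P0=- P1=NH2

Answer: P0:- P1:NH2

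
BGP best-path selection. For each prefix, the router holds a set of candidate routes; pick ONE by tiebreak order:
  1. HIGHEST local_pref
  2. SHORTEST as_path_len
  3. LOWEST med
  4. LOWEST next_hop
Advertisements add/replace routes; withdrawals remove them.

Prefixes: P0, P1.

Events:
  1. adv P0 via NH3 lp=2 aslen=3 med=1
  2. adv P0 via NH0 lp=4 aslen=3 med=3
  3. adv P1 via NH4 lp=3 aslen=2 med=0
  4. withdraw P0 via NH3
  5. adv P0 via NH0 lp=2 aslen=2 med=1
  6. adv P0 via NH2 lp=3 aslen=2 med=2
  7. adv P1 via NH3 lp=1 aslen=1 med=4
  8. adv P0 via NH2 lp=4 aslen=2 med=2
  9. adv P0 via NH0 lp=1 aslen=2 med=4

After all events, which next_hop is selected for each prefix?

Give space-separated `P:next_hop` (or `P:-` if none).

Answer: P0:NH2 P1:NH4

Derivation:
Op 1: best P0=NH3 P1=-
Op 2: best P0=NH0 P1=-
Op 3: best P0=NH0 P1=NH4
Op 4: best P0=NH0 P1=NH4
Op 5: best P0=NH0 P1=NH4
Op 6: best P0=NH2 P1=NH4
Op 7: best P0=NH2 P1=NH4
Op 8: best P0=NH2 P1=NH4
Op 9: best P0=NH2 P1=NH4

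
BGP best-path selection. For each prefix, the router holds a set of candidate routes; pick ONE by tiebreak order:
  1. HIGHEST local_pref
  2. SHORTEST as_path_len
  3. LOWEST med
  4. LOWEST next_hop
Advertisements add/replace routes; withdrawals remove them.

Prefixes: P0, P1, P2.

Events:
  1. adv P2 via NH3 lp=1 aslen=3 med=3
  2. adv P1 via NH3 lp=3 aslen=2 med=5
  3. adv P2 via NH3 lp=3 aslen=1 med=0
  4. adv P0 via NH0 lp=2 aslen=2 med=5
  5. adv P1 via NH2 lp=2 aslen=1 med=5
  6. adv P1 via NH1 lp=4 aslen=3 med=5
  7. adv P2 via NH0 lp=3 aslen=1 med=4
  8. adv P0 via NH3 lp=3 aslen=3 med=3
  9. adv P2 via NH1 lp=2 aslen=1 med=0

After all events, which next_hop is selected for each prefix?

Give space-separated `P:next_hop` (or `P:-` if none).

Op 1: best P0=- P1=- P2=NH3
Op 2: best P0=- P1=NH3 P2=NH3
Op 3: best P0=- P1=NH3 P2=NH3
Op 4: best P0=NH0 P1=NH3 P2=NH3
Op 5: best P0=NH0 P1=NH3 P2=NH3
Op 6: best P0=NH0 P1=NH1 P2=NH3
Op 7: best P0=NH0 P1=NH1 P2=NH3
Op 8: best P0=NH3 P1=NH1 P2=NH3
Op 9: best P0=NH3 P1=NH1 P2=NH3

Answer: P0:NH3 P1:NH1 P2:NH3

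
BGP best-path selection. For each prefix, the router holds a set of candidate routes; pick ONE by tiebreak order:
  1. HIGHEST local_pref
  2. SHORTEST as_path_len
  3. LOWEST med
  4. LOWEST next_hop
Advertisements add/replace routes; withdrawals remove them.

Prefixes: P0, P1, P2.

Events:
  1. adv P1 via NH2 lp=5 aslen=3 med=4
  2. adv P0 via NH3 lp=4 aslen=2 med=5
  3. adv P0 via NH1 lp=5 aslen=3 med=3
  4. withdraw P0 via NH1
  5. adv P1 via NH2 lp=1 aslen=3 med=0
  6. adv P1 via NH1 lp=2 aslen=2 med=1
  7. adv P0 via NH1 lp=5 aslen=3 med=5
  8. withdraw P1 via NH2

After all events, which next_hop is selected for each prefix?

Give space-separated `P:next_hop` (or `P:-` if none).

Op 1: best P0=- P1=NH2 P2=-
Op 2: best P0=NH3 P1=NH2 P2=-
Op 3: best P0=NH1 P1=NH2 P2=-
Op 4: best P0=NH3 P1=NH2 P2=-
Op 5: best P0=NH3 P1=NH2 P2=-
Op 6: best P0=NH3 P1=NH1 P2=-
Op 7: best P0=NH1 P1=NH1 P2=-
Op 8: best P0=NH1 P1=NH1 P2=-

Answer: P0:NH1 P1:NH1 P2:-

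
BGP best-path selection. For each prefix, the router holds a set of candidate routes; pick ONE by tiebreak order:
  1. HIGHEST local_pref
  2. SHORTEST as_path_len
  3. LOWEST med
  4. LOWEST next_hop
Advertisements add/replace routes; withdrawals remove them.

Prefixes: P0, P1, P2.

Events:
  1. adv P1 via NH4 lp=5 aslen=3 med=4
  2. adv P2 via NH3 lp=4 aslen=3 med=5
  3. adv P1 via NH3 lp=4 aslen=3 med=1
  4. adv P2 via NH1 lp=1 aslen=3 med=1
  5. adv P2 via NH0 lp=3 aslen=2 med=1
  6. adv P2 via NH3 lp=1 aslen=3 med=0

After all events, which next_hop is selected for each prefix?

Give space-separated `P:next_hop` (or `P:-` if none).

Answer: P0:- P1:NH4 P2:NH0

Derivation:
Op 1: best P0=- P1=NH4 P2=-
Op 2: best P0=- P1=NH4 P2=NH3
Op 3: best P0=- P1=NH4 P2=NH3
Op 4: best P0=- P1=NH4 P2=NH3
Op 5: best P0=- P1=NH4 P2=NH3
Op 6: best P0=- P1=NH4 P2=NH0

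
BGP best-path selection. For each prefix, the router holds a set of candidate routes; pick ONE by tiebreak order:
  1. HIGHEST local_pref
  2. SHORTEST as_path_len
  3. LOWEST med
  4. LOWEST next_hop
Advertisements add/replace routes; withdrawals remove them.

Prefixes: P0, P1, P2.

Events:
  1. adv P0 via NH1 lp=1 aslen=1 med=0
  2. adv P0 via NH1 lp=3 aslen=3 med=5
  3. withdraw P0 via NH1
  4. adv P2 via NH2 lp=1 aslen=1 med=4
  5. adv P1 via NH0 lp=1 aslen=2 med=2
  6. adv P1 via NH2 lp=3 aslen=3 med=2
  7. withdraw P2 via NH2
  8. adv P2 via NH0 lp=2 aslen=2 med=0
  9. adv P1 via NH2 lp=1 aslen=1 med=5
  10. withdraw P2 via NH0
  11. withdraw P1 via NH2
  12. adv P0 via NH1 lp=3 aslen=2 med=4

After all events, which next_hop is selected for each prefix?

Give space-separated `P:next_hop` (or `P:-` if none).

Answer: P0:NH1 P1:NH0 P2:-

Derivation:
Op 1: best P0=NH1 P1=- P2=-
Op 2: best P0=NH1 P1=- P2=-
Op 3: best P0=- P1=- P2=-
Op 4: best P0=- P1=- P2=NH2
Op 5: best P0=- P1=NH0 P2=NH2
Op 6: best P0=- P1=NH2 P2=NH2
Op 7: best P0=- P1=NH2 P2=-
Op 8: best P0=- P1=NH2 P2=NH0
Op 9: best P0=- P1=NH2 P2=NH0
Op 10: best P0=- P1=NH2 P2=-
Op 11: best P0=- P1=NH0 P2=-
Op 12: best P0=NH1 P1=NH0 P2=-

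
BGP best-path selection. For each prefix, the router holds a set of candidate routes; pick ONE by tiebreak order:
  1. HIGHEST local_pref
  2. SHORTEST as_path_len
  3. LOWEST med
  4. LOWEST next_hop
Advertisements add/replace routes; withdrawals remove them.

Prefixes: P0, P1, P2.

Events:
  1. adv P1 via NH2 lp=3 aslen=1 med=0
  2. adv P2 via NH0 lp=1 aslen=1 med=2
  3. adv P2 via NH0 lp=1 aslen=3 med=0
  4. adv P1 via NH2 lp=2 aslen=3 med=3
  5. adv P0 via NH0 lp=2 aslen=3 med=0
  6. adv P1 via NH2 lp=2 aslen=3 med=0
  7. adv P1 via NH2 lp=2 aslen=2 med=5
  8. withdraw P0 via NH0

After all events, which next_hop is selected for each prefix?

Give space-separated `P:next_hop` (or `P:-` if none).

Answer: P0:- P1:NH2 P2:NH0

Derivation:
Op 1: best P0=- P1=NH2 P2=-
Op 2: best P0=- P1=NH2 P2=NH0
Op 3: best P0=- P1=NH2 P2=NH0
Op 4: best P0=- P1=NH2 P2=NH0
Op 5: best P0=NH0 P1=NH2 P2=NH0
Op 6: best P0=NH0 P1=NH2 P2=NH0
Op 7: best P0=NH0 P1=NH2 P2=NH0
Op 8: best P0=- P1=NH2 P2=NH0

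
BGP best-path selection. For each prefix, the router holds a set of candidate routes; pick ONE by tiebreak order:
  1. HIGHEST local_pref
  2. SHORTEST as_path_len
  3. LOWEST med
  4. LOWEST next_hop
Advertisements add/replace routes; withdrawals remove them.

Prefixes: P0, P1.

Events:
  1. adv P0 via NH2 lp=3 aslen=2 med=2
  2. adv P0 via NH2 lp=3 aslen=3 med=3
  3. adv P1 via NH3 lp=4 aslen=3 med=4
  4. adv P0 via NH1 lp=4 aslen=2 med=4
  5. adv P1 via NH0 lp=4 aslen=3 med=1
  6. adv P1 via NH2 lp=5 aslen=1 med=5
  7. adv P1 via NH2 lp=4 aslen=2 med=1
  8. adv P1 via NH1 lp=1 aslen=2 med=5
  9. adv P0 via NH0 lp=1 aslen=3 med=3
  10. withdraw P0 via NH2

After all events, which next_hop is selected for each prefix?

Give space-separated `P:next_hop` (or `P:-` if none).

Answer: P0:NH1 P1:NH2

Derivation:
Op 1: best P0=NH2 P1=-
Op 2: best P0=NH2 P1=-
Op 3: best P0=NH2 P1=NH3
Op 4: best P0=NH1 P1=NH3
Op 5: best P0=NH1 P1=NH0
Op 6: best P0=NH1 P1=NH2
Op 7: best P0=NH1 P1=NH2
Op 8: best P0=NH1 P1=NH2
Op 9: best P0=NH1 P1=NH2
Op 10: best P0=NH1 P1=NH2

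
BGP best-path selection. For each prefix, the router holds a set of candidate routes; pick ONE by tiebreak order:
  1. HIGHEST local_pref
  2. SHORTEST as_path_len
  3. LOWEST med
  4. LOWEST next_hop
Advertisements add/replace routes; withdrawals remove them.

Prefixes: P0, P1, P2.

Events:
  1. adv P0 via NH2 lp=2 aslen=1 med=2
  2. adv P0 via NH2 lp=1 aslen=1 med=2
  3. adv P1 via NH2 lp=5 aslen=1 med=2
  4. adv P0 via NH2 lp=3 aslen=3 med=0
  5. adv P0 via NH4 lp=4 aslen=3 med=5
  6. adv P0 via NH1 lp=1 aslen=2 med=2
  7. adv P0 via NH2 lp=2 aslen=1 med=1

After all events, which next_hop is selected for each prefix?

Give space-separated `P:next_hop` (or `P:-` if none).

Op 1: best P0=NH2 P1=- P2=-
Op 2: best P0=NH2 P1=- P2=-
Op 3: best P0=NH2 P1=NH2 P2=-
Op 4: best P0=NH2 P1=NH2 P2=-
Op 5: best P0=NH4 P1=NH2 P2=-
Op 6: best P0=NH4 P1=NH2 P2=-
Op 7: best P0=NH4 P1=NH2 P2=-

Answer: P0:NH4 P1:NH2 P2:-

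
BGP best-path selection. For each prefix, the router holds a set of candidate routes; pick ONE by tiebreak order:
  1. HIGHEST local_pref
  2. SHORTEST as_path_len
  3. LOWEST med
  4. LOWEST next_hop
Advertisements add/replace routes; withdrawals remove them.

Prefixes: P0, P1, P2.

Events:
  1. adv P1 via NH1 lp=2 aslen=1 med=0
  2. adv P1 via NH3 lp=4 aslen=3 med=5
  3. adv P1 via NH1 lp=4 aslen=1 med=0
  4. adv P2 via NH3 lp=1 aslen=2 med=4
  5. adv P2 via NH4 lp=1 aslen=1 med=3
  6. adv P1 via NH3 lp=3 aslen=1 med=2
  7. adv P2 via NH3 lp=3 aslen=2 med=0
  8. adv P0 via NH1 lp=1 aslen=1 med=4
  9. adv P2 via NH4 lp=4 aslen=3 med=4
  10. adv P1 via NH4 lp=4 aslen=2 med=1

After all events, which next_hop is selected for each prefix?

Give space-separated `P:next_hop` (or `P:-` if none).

Answer: P0:NH1 P1:NH1 P2:NH4

Derivation:
Op 1: best P0=- P1=NH1 P2=-
Op 2: best P0=- P1=NH3 P2=-
Op 3: best P0=- P1=NH1 P2=-
Op 4: best P0=- P1=NH1 P2=NH3
Op 5: best P0=- P1=NH1 P2=NH4
Op 6: best P0=- P1=NH1 P2=NH4
Op 7: best P0=- P1=NH1 P2=NH3
Op 8: best P0=NH1 P1=NH1 P2=NH3
Op 9: best P0=NH1 P1=NH1 P2=NH4
Op 10: best P0=NH1 P1=NH1 P2=NH4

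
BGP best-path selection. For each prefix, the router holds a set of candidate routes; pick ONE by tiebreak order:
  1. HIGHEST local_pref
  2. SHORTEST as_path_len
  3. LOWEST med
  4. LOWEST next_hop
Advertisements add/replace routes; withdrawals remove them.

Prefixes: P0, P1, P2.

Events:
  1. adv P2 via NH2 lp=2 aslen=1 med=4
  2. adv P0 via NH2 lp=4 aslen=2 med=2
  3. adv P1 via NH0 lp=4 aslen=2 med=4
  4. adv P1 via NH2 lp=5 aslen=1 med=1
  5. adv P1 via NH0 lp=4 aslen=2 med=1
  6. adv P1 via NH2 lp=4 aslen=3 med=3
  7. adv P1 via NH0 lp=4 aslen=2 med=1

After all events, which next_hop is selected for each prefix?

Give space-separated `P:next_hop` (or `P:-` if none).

Answer: P0:NH2 P1:NH0 P2:NH2

Derivation:
Op 1: best P0=- P1=- P2=NH2
Op 2: best P0=NH2 P1=- P2=NH2
Op 3: best P0=NH2 P1=NH0 P2=NH2
Op 4: best P0=NH2 P1=NH2 P2=NH2
Op 5: best P0=NH2 P1=NH2 P2=NH2
Op 6: best P0=NH2 P1=NH0 P2=NH2
Op 7: best P0=NH2 P1=NH0 P2=NH2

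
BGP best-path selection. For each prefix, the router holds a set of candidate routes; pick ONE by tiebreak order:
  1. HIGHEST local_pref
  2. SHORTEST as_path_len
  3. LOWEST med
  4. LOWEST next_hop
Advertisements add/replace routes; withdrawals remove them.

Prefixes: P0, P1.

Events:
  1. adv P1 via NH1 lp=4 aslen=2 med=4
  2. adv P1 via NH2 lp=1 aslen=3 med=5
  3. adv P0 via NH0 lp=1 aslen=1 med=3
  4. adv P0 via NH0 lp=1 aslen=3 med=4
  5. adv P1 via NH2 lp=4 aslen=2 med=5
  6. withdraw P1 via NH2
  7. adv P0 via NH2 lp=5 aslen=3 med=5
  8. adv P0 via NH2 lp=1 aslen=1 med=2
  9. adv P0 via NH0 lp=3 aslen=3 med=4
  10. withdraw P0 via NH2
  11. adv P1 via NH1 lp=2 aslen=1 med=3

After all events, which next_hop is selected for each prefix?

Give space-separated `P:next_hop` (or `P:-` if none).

Op 1: best P0=- P1=NH1
Op 2: best P0=- P1=NH1
Op 3: best P0=NH0 P1=NH1
Op 4: best P0=NH0 P1=NH1
Op 5: best P0=NH0 P1=NH1
Op 6: best P0=NH0 P1=NH1
Op 7: best P0=NH2 P1=NH1
Op 8: best P0=NH2 P1=NH1
Op 9: best P0=NH0 P1=NH1
Op 10: best P0=NH0 P1=NH1
Op 11: best P0=NH0 P1=NH1

Answer: P0:NH0 P1:NH1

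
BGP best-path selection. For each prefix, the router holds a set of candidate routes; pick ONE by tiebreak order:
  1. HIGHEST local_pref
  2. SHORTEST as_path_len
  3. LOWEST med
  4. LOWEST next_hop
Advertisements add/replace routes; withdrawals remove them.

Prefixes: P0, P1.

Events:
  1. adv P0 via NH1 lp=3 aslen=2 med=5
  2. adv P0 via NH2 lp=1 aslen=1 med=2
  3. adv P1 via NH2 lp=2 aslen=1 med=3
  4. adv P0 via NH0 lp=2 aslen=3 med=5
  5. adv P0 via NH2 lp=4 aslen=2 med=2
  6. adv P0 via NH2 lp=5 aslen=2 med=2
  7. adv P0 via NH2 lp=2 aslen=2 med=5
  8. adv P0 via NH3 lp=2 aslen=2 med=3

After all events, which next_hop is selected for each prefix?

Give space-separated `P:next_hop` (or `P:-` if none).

Op 1: best P0=NH1 P1=-
Op 2: best P0=NH1 P1=-
Op 3: best P0=NH1 P1=NH2
Op 4: best P0=NH1 P1=NH2
Op 5: best P0=NH2 P1=NH2
Op 6: best P0=NH2 P1=NH2
Op 7: best P0=NH1 P1=NH2
Op 8: best P0=NH1 P1=NH2

Answer: P0:NH1 P1:NH2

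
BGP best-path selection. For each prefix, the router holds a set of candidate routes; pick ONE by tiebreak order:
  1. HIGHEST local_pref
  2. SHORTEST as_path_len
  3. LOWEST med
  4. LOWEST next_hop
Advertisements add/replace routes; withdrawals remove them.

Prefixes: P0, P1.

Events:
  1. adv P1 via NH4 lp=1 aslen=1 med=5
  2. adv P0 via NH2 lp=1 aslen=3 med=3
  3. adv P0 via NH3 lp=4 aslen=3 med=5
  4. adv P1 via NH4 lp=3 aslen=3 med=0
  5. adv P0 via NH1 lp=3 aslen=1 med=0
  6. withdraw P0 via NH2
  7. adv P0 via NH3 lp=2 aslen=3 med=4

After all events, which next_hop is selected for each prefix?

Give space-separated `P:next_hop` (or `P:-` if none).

Op 1: best P0=- P1=NH4
Op 2: best P0=NH2 P1=NH4
Op 3: best P0=NH3 P1=NH4
Op 4: best P0=NH3 P1=NH4
Op 5: best P0=NH3 P1=NH4
Op 6: best P0=NH3 P1=NH4
Op 7: best P0=NH1 P1=NH4

Answer: P0:NH1 P1:NH4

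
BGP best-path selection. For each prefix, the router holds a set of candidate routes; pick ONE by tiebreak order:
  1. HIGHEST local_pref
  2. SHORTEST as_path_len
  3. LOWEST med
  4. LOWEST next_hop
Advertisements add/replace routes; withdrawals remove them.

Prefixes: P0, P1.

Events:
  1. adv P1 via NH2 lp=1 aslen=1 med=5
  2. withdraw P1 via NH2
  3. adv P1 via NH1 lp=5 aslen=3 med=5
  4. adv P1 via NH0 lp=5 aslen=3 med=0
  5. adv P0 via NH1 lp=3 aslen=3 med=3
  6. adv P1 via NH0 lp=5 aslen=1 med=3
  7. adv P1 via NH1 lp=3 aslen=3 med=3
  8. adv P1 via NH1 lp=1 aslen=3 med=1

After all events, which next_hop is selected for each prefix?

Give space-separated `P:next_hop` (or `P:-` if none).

Answer: P0:NH1 P1:NH0

Derivation:
Op 1: best P0=- P1=NH2
Op 2: best P0=- P1=-
Op 3: best P0=- P1=NH1
Op 4: best P0=- P1=NH0
Op 5: best P0=NH1 P1=NH0
Op 6: best P0=NH1 P1=NH0
Op 7: best P0=NH1 P1=NH0
Op 8: best P0=NH1 P1=NH0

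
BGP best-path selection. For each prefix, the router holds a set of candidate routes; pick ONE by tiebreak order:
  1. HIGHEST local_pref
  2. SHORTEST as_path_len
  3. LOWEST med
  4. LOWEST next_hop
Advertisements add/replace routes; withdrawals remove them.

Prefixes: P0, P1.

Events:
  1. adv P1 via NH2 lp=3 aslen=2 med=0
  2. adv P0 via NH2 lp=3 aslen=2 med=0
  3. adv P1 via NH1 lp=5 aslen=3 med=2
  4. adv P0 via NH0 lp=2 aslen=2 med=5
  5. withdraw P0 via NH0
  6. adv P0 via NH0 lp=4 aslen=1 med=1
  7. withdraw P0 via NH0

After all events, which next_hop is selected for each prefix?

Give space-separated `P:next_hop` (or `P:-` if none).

Answer: P0:NH2 P1:NH1

Derivation:
Op 1: best P0=- P1=NH2
Op 2: best P0=NH2 P1=NH2
Op 3: best P0=NH2 P1=NH1
Op 4: best P0=NH2 P1=NH1
Op 5: best P0=NH2 P1=NH1
Op 6: best P0=NH0 P1=NH1
Op 7: best P0=NH2 P1=NH1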